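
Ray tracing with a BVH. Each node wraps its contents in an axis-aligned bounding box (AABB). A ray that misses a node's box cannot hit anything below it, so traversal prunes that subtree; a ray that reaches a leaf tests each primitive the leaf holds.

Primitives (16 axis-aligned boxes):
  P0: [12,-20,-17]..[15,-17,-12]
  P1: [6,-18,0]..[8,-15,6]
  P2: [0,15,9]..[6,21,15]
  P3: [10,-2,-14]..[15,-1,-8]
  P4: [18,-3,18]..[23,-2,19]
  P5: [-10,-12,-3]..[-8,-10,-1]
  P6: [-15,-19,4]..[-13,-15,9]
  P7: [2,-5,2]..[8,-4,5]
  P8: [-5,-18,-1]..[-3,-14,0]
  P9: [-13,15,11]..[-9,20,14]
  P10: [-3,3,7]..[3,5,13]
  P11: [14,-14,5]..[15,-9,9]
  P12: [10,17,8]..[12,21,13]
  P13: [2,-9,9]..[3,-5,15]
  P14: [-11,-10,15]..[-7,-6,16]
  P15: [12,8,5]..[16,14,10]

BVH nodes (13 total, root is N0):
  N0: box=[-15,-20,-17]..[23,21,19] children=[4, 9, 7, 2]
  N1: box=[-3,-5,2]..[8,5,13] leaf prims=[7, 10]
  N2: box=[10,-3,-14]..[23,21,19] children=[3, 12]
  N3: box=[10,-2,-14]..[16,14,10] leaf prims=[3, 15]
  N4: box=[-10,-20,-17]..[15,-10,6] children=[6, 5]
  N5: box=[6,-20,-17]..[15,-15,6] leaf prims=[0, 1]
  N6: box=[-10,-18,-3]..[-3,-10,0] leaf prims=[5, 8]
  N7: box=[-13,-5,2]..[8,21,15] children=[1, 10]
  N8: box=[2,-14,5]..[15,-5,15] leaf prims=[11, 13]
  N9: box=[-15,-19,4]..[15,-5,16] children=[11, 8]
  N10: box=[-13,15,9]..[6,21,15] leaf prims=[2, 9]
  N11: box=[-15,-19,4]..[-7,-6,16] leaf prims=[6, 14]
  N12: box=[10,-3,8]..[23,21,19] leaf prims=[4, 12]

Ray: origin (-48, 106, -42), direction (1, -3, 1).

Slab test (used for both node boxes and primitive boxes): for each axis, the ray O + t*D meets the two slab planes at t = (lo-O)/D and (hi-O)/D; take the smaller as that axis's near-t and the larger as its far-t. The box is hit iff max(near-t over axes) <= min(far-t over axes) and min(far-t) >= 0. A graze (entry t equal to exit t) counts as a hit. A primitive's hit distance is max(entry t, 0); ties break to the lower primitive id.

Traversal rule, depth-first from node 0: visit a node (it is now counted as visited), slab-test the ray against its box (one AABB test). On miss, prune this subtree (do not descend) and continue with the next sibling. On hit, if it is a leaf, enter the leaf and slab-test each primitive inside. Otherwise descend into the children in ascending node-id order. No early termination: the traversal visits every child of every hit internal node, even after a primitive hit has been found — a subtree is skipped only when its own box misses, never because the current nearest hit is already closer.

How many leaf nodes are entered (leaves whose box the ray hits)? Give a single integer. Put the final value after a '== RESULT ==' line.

Trace the traversal:
N0 x:[33,71] y:[85/3,42] z:[25,61] -> hit [33,42], descend [2, 4, 7, 9]
  N2 x:[58,71] y:[85/3,109/3] z:[28,61] -> miss, prune
  N4 x:[38,63] y:[116/3,42] z:[25,48] -> hit [116/3,42], descend [5, 6]
    N5 x:[54,63] y:[121/3,42] z:[25,48] -> miss, prune
    N6 x:[38,45] y:[116/3,124/3] z:[39,42] -> hit [39,124/3] leaf, test {P5@t=39, P8(miss)}
  N7 x:[35,56] y:[85/3,37] z:[44,57] -> miss, prune
  N9 x:[33,63] y:[37,125/3] z:[46,58] -> miss, prune

7 AABB tests over nodes [0, 2, 4, 5, 6, 7, 9]; 1 leaf entered; closest P5.

== RESULT ==
1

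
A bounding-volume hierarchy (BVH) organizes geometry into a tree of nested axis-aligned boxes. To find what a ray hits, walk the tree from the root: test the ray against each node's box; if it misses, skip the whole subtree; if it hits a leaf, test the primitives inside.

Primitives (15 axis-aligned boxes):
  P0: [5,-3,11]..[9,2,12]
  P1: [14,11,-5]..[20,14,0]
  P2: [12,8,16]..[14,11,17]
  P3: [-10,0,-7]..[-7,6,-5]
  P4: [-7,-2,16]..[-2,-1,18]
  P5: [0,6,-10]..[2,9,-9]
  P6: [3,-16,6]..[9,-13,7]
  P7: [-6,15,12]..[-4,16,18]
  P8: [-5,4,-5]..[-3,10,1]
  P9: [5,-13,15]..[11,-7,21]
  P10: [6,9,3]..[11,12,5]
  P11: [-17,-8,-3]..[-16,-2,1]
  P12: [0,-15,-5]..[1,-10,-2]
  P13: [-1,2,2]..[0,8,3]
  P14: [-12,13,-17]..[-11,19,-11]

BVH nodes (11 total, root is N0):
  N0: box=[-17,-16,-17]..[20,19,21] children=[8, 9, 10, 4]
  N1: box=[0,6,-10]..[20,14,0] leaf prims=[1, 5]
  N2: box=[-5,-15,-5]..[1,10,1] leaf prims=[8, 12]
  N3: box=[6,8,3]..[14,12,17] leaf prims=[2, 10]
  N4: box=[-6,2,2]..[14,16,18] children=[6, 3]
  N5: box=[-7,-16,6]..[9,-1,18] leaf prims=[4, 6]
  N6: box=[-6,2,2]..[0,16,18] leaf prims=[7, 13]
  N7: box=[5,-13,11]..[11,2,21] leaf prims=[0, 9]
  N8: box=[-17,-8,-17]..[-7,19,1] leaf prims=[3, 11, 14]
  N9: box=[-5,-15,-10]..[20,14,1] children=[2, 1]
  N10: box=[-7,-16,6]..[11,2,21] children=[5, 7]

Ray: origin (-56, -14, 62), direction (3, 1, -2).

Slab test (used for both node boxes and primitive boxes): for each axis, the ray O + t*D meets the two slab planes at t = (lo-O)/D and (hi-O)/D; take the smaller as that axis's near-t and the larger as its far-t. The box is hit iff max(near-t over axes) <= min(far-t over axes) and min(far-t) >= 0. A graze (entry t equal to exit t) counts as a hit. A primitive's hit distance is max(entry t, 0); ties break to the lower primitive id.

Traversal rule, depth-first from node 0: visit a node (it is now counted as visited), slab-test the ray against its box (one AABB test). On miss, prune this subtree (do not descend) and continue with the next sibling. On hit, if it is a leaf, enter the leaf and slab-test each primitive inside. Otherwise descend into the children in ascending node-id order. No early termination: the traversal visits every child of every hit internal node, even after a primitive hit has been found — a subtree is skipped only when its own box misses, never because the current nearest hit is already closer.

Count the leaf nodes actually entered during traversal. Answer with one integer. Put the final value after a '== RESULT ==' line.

Trace the traversal:
N0 x:[13,76/3] y:[-2,33] z:[41/2,79/2] -> hit [41/2,76/3], descend [4, 8, 9, 10]
  N4 x:[50/3,70/3] y:[16,30] z:[22,30] -> hit [22,70/3], descend [3, 6]
    N3 x:[62/3,70/3] y:[22,26] z:[45/2,59/2] -> hit [45/2,70/3] leaf, test {P2@t=68/3, P10(miss)}
    N6 x:[50/3,56/3] y:[16,30] z:[22,30] -> miss, prune
  N8 x:[13,49/3] y:[6,33] z:[61/2,79/2] -> miss, prune
  N9 x:[17,76/3] y:[-1,28] z:[61/2,36] -> miss, prune
  N10 x:[49/3,67/3] y:[-2,16] z:[41/2,28] -> miss, prune

Visited [0, 4, 3, 6, 8, 9, 10]. Tests: 7 box, 1 leaf. Nearest: P2.

== RESULT ==
1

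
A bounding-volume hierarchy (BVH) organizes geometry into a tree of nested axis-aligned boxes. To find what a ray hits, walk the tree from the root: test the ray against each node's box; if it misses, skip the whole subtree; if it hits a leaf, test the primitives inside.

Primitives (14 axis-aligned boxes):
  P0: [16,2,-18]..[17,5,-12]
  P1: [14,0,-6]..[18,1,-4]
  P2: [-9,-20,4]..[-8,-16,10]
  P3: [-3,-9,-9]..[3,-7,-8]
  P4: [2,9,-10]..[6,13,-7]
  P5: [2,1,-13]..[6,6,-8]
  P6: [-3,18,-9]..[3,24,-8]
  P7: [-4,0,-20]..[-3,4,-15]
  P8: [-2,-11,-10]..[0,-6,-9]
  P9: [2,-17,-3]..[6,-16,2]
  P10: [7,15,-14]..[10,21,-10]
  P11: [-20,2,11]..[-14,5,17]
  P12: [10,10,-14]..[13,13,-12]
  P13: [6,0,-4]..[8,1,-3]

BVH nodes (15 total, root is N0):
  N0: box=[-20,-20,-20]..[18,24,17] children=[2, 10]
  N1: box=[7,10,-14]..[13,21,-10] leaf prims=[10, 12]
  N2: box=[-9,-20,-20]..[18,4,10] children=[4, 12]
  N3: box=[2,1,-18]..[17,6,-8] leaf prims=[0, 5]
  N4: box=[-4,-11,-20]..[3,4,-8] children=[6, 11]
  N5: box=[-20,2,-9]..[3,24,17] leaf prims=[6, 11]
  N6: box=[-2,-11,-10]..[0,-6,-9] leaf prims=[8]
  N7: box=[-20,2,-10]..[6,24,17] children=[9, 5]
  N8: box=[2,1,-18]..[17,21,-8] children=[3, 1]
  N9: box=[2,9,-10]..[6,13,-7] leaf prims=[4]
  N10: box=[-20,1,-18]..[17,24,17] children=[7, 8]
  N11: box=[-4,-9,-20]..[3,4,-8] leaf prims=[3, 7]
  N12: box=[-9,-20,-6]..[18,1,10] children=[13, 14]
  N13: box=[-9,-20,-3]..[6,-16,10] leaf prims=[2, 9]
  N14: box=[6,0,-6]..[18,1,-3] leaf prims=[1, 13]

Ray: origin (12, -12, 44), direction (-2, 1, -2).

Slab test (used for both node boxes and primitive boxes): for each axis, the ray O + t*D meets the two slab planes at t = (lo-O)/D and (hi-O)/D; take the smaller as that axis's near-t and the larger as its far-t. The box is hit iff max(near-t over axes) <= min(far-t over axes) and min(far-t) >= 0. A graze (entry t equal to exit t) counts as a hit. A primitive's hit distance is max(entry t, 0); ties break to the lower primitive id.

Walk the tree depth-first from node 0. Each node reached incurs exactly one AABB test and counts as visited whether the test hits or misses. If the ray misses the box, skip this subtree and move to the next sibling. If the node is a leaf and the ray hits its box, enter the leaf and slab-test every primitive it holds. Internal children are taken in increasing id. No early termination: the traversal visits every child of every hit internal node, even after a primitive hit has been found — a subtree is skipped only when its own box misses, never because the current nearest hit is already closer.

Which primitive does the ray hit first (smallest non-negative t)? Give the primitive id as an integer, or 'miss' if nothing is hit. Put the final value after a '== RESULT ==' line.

Traverse from the root:
N0 x:[-3,16] y:[-8,36] z:[27/2,32] -> hit [27/2,16], descend [2, 10]
  N2 x:[-3,21/2] y:[-8,16] z:[17,32] -> miss, prune
  N10 x:[-5/2,16] y:[13,36] z:[27/2,31] -> hit [27/2,16], descend [7, 8]
    N7 x:[3,16] y:[14,36] z:[27/2,27] -> hit [14,16], descend [5, 9]
      N5 x:[9/2,16] y:[14,36] z:[27/2,53/2] -> hit [14,16] leaf, test {P6(miss), P11@t=14}
      N9 x:[3,5] y:[21,25] z:[51/2,27] -> miss, prune
    N8 x:[-5/2,5] y:[13,33] z:[26,31] -> miss, prune

Visited [0, 2, 10, 7, 5, 9, 8]. Tests: 7 box, 1 leaf. Nearest: P11.

== RESULT ==
11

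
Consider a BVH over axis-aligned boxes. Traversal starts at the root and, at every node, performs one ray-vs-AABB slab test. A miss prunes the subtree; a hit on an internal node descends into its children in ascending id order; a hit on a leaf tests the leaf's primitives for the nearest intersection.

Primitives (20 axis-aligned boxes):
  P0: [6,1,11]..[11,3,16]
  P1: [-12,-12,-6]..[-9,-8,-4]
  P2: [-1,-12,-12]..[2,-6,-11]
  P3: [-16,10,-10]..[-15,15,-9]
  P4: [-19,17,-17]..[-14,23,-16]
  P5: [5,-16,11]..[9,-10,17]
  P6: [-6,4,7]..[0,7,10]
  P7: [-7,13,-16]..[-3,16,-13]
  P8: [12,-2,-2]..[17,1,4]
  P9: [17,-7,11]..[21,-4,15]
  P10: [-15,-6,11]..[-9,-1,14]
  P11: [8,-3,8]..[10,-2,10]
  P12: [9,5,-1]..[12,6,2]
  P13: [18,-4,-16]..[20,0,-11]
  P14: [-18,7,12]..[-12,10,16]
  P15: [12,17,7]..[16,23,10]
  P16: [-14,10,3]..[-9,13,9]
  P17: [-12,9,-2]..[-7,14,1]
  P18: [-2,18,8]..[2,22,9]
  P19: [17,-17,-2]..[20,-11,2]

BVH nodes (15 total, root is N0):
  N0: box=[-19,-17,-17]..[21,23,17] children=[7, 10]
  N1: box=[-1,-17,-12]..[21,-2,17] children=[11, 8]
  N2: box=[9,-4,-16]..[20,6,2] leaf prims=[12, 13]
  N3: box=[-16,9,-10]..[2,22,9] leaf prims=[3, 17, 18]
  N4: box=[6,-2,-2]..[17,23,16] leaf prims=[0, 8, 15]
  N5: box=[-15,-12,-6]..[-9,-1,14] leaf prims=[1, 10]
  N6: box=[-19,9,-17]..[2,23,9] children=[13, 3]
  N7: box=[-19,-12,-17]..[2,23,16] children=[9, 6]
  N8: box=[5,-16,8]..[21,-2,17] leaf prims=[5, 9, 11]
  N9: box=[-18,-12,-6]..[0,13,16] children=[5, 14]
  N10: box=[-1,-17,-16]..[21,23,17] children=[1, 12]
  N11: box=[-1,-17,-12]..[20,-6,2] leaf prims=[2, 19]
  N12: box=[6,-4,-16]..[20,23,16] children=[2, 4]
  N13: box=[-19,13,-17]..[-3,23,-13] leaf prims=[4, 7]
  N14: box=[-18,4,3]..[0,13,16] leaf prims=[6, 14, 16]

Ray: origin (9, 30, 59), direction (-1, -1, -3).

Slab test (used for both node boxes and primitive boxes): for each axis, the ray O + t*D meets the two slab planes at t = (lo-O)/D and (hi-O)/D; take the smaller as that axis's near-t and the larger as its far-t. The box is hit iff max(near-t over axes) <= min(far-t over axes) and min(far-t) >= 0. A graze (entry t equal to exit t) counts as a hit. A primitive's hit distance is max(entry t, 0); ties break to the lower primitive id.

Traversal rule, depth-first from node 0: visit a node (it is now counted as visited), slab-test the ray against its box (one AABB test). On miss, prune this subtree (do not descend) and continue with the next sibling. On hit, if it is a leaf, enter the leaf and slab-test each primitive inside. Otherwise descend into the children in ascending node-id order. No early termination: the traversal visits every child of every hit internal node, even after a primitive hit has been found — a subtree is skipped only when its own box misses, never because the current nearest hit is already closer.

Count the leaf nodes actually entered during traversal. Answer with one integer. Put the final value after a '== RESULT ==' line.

Traverse from the root:
N0 x:[-12,28] y:[7,47] z:[14,76/3] -> hit [14,76/3], descend [7, 10]
  N7 x:[7,28] y:[7,42] z:[43/3,76/3] -> hit [43/3,76/3], descend [6, 9]
    N6 x:[7,28] y:[7,21] z:[50/3,76/3] -> hit [50/3,21], descend [3, 13]
      N3 x:[7,25] y:[8,21] z:[50/3,23] -> hit [50/3,21] leaf, test {P3(miss), P17@t=58/3, P18(miss)}
      N13 x:[12,28] y:[7,17] z:[24,76/3] -> miss, prune
    N9 x:[9,27] y:[17,42] z:[43/3,65/3] -> hit [17,65/3], descend [5, 14]
      N5 x:[18,24] y:[31,42] z:[15,65/3] -> miss, prune
      N14 x:[9,27] y:[17,26] z:[43/3,56/3] -> hit [17,56/3] leaf, test {P6(miss), P14(miss), P16@t=18}
  N10 x:[-12,10] y:[7,47] z:[14,25] -> miss, prune

Visited [0, 7, 6, 3, 13, 9, 5, 14, 10]. Tests: 9 box, 2 leaf. Nearest: P16.

== RESULT ==
2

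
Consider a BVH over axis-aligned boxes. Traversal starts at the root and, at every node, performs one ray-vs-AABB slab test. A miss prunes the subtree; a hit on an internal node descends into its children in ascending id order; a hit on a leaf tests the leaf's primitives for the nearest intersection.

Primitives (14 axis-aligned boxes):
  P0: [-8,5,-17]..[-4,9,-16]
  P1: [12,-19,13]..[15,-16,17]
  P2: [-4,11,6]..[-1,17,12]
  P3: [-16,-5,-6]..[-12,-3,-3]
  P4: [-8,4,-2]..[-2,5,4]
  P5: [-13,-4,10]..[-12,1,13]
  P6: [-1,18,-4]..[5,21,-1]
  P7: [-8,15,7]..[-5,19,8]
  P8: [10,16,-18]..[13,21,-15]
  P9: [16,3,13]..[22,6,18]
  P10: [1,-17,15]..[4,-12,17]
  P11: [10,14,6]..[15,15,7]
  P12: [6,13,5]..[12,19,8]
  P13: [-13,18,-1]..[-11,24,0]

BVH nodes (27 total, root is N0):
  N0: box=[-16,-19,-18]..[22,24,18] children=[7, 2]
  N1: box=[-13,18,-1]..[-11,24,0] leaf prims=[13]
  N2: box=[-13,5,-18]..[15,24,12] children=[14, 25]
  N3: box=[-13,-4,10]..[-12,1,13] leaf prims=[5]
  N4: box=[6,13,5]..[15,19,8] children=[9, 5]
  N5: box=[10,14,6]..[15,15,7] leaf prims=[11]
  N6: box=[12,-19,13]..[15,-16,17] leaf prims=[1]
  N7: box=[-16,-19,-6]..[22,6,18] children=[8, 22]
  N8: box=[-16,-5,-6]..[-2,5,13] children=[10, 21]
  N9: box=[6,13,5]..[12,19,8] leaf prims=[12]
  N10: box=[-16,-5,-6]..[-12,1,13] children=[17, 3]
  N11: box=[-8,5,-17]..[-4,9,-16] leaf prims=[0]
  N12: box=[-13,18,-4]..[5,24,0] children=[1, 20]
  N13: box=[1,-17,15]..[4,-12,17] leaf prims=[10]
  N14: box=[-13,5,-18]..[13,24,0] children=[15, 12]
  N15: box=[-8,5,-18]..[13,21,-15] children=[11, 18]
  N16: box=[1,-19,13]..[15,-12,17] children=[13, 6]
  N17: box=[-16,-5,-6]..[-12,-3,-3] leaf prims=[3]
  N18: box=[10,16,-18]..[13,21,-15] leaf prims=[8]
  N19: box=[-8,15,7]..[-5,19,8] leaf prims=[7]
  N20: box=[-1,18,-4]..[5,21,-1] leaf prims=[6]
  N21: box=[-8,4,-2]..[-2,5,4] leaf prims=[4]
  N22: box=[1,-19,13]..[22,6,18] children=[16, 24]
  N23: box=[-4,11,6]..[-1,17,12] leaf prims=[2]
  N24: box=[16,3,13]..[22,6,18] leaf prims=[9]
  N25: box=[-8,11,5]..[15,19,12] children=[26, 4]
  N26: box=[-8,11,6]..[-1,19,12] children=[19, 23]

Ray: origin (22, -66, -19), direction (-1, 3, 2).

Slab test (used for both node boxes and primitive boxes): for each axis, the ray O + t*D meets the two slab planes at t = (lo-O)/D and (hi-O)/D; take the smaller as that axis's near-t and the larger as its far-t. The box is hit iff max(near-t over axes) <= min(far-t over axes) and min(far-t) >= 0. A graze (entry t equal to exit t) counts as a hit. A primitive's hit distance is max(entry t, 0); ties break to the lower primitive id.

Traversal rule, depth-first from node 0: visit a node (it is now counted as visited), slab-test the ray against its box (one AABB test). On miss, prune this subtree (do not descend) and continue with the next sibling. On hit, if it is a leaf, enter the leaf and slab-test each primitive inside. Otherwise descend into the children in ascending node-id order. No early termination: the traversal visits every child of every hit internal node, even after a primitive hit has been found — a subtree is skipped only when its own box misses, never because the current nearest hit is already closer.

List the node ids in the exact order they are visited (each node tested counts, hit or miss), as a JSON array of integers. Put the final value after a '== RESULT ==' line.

Traverse from the root:
N0 x:[0,38] y:[47/3,30] z:[1/2,37/2] -> hit [47/3,37/2], descend [2, 7]
  N2 x:[7,35] y:[71/3,30] z:[1/2,31/2] -> miss, prune
  N7 x:[0,38] y:[47/3,24] z:[13/2,37/2] -> hit [47/3,37/2], descend [8, 22]
    N8 x:[24,38] y:[61/3,71/3] z:[13/2,16] -> miss, prune
    N22 x:[0,21] y:[47/3,24] z:[16,37/2] -> hit [16,37/2], descend [16, 24]
      N16 x:[7,21] y:[47/3,18] z:[16,18] -> hit [16,18], descend [6, 13]
        N6 x:[7,10] y:[47/3,50/3] z:[16,18] -> miss, prune
        N13 x:[18,21] y:[49/3,18] z:[17,18] -> hit [18,18] leaf, test {P10@t=18}
      N24 x:[0,6] y:[23,24] z:[16,37/2] -> miss, prune

Visited [0, 2, 7, 8, 22, 16, 6, 13, 24]. Tests: 9 box, 1 leaf. Nearest: P10.

== RESULT ==
[0, 2, 7, 8, 22, 16, 6, 13, 24]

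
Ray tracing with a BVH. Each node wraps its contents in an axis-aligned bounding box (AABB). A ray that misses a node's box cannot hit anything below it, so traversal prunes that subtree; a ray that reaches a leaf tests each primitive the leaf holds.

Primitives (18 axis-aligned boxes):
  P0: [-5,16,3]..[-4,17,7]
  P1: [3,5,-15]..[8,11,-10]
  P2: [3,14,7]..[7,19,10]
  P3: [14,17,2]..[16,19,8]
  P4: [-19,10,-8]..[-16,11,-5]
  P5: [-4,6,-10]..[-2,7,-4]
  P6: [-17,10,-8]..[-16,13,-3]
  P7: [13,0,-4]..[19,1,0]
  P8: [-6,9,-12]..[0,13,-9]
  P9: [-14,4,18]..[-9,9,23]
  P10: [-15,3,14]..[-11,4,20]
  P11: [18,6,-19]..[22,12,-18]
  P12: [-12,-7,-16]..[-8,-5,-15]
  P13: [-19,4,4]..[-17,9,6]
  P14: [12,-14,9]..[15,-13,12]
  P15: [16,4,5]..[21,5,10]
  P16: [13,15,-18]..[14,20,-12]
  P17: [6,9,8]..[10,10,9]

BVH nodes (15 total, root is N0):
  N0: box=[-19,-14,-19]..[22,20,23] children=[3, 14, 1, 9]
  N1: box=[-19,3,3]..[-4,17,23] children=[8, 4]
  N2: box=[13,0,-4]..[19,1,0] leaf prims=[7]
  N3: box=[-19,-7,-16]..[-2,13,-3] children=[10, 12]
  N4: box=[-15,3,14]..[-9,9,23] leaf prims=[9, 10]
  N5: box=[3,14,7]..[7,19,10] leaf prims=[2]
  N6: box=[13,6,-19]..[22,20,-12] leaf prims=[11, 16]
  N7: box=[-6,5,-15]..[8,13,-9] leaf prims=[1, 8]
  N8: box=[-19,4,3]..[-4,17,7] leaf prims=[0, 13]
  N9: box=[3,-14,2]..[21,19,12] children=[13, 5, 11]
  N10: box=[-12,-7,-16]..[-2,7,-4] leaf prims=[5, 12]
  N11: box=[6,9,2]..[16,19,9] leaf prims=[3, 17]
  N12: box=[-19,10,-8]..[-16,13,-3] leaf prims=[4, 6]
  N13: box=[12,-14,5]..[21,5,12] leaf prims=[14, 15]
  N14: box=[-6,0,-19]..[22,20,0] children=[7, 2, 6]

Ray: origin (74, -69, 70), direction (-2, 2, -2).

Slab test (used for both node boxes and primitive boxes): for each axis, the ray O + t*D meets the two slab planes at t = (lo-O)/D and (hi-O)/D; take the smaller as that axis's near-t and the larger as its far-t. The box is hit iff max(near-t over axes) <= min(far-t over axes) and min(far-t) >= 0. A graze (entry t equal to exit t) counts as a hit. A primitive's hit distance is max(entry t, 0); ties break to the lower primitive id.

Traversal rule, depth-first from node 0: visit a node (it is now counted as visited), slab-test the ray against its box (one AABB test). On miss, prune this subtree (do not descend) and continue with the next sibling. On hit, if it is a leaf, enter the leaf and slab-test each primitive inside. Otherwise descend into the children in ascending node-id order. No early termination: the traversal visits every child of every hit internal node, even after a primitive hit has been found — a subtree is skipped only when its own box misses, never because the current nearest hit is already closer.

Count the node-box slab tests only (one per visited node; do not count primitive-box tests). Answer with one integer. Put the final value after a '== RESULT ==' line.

Trace the traversal:
N0 x:[26,93/2] y:[55/2,89/2] z:[47/2,89/2] -> hit [55/2,89/2], descend [1, 3, 9, 14]
  N1 x:[39,93/2] y:[36,43] z:[47/2,67/2] -> miss, prune
  N3 x:[38,93/2] y:[31,41] z:[73/2,43] -> hit [38,41], descend [10, 12]
    N10 x:[38,43] y:[31,38] z:[37,43] -> hit [38,38] leaf, test {P5@t=38, P12(miss)}
    N12 x:[45,93/2] y:[79/2,41] z:[73/2,39] -> miss, prune
  N9 x:[53/2,71/2] y:[55/2,44] z:[29,34] -> hit [29,34], descend [5, 11, 13]
    N5 x:[67/2,71/2] y:[83/2,44] z:[30,63/2] -> miss, prune
    N11 x:[29,34] y:[39,44] z:[61/2,34] -> miss, prune
    N13 x:[53/2,31] y:[55/2,37] z:[29,65/2] -> hit [29,31] leaf, test {P14(miss), P15(miss)}
  N14 x:[26,40] y:[69/2,89/2] z:[35,89/2] -> hit [35,40], descend [2, 6, 7]
    N2 x:[55/2,61/2] y:[69/2,35] z:[35,37] -> miss, prune
    N6 x:[26,61/2] y:[75/2,89/2] z:[41,89/2] -> miss, prune
    N7 x:[33,40] y:[37,41] z:[79/2,85/2] -> hit [79/2,40] leaf, test {P1(miss), P8@t=79/2}

13 AABB tests over nodes [0, 1, 3, 10, 12, 9, 5, 11, 13, 14, 2, 6, 7]; 3 leaves entered; closest P5.

== RESULT ==
13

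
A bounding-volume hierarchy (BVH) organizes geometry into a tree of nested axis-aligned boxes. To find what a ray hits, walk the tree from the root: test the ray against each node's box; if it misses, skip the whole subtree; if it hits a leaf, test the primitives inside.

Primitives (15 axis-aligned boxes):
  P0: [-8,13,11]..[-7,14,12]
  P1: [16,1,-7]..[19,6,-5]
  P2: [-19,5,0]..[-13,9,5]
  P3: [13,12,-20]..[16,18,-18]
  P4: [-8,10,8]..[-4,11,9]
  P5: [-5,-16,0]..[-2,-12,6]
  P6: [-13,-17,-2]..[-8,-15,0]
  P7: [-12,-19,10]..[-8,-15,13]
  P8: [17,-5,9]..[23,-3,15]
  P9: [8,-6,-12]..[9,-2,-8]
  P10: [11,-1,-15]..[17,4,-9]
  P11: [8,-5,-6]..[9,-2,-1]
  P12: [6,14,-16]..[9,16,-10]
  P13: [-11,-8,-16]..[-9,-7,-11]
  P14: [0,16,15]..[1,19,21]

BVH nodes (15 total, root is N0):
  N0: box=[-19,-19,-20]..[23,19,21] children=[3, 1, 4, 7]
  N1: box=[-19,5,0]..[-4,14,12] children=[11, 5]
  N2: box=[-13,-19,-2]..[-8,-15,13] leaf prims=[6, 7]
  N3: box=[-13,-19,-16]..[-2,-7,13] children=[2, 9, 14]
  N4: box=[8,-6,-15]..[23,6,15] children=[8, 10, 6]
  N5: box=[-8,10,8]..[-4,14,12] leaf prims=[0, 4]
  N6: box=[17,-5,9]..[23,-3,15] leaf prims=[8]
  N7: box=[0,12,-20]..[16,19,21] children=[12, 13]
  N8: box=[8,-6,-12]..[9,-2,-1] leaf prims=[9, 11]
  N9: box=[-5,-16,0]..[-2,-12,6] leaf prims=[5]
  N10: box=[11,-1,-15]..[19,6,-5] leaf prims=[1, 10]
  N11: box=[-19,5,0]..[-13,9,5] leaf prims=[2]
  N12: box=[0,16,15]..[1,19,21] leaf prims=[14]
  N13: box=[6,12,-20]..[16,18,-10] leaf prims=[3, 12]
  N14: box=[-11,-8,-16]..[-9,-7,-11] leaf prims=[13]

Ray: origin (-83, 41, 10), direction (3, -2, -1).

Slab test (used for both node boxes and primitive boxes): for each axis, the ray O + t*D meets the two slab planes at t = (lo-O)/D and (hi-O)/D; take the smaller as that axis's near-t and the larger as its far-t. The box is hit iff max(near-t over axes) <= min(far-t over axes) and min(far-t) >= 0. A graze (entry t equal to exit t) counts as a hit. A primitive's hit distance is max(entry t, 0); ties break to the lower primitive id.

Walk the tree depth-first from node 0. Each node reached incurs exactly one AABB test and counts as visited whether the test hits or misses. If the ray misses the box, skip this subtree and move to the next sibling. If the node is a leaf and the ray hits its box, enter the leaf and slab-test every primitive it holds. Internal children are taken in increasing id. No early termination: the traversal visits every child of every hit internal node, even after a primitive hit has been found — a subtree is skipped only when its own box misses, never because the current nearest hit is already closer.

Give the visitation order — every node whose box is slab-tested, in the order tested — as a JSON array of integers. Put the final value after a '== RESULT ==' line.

Walk:
N0 x:[64/3,106/3] y:[11,30] z:[-11,30] -> hit [64/3,30], descend [1, 3, 4, 7]
  N1 x:[64/3,79/3] y:[27/2,18] z:[-2,10] -> miss, prune
  N3 x:[70/3,27] y:[24,30] z:[-3,26] -> hit [24,26], descend [2, 9, 14]
    N2 x:[70/3,25] y:[28,30] z:[-3,12] -> miss, prune
    N9 x:[26,27] y:[53/2,57/2] z:[4,10] -> miss, prune
    N14 x:[24,74/3] y:[24,49/2] z:[21,26] -> hit [24,49/2] leaf, test {P13@t=24}
  N4 x:[91/3,106/3] y:[35/2,47/2] z:[-5,25] -> miss, prune
  N7 x:[83/3,33] y:[11,29/2] z:[-11,30] -> miss, prune

Summary -> nodes [0, 1, 3, 2, 9, 14, 4, 7]; box-tests=8; leaf-entries=1; first=P13

== RESULT ==
[0, 1, 3, 2, 9, 14, 4, 7]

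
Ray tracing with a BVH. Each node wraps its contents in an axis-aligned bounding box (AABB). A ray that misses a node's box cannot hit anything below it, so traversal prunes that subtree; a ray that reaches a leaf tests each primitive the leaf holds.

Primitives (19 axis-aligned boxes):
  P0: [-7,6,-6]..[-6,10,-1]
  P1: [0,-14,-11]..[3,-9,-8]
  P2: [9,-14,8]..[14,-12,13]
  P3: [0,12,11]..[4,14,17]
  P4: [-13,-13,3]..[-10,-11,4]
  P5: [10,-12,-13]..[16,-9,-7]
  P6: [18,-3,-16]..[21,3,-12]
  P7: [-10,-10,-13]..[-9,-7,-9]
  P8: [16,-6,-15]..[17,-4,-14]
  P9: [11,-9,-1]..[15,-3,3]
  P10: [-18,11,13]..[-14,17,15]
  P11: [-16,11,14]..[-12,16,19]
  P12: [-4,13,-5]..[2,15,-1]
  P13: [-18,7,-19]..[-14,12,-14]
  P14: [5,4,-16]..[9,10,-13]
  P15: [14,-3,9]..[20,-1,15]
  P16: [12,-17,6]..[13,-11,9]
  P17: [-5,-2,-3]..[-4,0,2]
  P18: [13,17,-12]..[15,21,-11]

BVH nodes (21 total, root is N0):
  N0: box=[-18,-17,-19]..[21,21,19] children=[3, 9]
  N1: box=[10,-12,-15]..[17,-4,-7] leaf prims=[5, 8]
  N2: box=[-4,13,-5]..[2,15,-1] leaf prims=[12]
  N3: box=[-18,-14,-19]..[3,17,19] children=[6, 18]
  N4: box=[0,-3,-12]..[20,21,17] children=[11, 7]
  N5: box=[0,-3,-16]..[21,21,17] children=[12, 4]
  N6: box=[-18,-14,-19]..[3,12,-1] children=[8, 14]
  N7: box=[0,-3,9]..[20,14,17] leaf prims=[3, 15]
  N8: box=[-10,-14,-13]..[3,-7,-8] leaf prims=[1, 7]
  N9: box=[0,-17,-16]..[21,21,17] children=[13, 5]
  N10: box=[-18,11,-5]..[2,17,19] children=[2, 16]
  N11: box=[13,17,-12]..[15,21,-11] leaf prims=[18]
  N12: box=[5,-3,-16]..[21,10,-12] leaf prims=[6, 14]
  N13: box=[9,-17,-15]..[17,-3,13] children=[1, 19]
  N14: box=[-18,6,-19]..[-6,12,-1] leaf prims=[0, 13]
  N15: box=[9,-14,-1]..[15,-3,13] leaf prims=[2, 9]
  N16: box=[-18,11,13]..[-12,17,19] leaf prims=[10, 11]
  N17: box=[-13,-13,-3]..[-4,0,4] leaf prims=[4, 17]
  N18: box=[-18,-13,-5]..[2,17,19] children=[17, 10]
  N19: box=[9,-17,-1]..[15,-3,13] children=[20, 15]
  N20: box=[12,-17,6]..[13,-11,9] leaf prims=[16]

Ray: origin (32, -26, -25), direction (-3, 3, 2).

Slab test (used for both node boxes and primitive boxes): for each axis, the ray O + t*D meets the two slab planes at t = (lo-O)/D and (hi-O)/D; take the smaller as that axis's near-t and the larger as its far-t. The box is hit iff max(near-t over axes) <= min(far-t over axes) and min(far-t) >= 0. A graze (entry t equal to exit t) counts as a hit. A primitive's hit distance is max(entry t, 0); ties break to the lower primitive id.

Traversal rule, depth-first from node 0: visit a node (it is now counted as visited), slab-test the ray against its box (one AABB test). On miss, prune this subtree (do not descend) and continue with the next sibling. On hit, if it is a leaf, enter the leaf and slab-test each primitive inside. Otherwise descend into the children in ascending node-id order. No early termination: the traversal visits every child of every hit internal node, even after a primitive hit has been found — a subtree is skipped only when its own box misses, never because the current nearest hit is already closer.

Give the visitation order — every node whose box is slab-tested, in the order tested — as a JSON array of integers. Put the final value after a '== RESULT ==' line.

Trace the traversal:
N0 x:[11/3,50/3] y:[3,47/3] z:[3,22] -> hit [11/3,47/3], descend [3, 9]
  N3 x:[29/3,50/3] y:[4,43/3] z:[3,22] -> hit [29/3,43/3], descend [6, 18]
    N6 x:[29/3,50/3] y:[4,38/3] z:[3,12] -> hit [29/3,12], descend [8, 14]
      N8 x:[29/3,14] y:[4,19/3] z:[6,17/2] -> miss, prune
      N14 x:[38/3,50/3] y:[32/3,38/3] z:[3,12] -> miss, prune
    N18 x:[10,50/3] y:[13/3,43/3] z:[10,22] -> hit [10,43/3], descend [10, 17]
      N10 x:[10,50/3] y:[37/3,43/3] z:[10,22] -> hit [37/3,43/3], descend [2, 16]
        N2 x:[10,12] y:[13,41/3] z:[10,12] -> miss, prune
        N16 x:[44/3,50/3] y:[37/3,43/3] z:[19,22] -> miss, prune
      N17 x:[12,15] y:[13/3,26/3] z:[11,29/2] -> miss, prune
  N9 x:[11/3,32/3] y:[3,47/3] z:[9/2,21] -> hit [9/2,32/3], descend [5, 13]
    N5 x:[11/3,32/3] y:[23/3,47/3] z:[9/2,21] -> hit [23/3,32/3], descend [4, 12]
      N4 x:[4,32/3] y:[23/3,47/3] z:[13/2,21] -> hit [23/3,32/3], descend [7, 11]
        N7 x:[4,32/3] y:[23/3,40/3] z:[17,21] -> miss, prune
        N11 x:[17/3,19/3] y:[43/3,47/3] z:[13/2,7] -> miss, prune
      N12 x:[11/3,9] y:[23/3,12] z:[9/2,13/2] -> miss, prune
    N13 x:[5,23/3] y:[3,23/3] z:[5,19] -> hit [5,23/3], descend [1, 19]
      N1 x:[5,22/3] y:[14/3,22/3] z:[5,9] -> hit [5,22/3] leaf, test {P5(miss), P8(miss)}
      N19 x:[17/3,23/3] y:[3,23/3] z:[12,19] -> miss, prune

Summary -> nodes [0, 3, 6, 8, 14, 18, 10, 2, 16, 17, 9, 5, 4, 7, 11, 12, 13, 1, 19]; box-tests=19; leaf-entries=1; first=miss

== RESULT ==
[0, 3, 6, 8, 14, 18, 10, 2, 16, 17, 9, 5, 4, 7, 11, 12, 13, 1, 19]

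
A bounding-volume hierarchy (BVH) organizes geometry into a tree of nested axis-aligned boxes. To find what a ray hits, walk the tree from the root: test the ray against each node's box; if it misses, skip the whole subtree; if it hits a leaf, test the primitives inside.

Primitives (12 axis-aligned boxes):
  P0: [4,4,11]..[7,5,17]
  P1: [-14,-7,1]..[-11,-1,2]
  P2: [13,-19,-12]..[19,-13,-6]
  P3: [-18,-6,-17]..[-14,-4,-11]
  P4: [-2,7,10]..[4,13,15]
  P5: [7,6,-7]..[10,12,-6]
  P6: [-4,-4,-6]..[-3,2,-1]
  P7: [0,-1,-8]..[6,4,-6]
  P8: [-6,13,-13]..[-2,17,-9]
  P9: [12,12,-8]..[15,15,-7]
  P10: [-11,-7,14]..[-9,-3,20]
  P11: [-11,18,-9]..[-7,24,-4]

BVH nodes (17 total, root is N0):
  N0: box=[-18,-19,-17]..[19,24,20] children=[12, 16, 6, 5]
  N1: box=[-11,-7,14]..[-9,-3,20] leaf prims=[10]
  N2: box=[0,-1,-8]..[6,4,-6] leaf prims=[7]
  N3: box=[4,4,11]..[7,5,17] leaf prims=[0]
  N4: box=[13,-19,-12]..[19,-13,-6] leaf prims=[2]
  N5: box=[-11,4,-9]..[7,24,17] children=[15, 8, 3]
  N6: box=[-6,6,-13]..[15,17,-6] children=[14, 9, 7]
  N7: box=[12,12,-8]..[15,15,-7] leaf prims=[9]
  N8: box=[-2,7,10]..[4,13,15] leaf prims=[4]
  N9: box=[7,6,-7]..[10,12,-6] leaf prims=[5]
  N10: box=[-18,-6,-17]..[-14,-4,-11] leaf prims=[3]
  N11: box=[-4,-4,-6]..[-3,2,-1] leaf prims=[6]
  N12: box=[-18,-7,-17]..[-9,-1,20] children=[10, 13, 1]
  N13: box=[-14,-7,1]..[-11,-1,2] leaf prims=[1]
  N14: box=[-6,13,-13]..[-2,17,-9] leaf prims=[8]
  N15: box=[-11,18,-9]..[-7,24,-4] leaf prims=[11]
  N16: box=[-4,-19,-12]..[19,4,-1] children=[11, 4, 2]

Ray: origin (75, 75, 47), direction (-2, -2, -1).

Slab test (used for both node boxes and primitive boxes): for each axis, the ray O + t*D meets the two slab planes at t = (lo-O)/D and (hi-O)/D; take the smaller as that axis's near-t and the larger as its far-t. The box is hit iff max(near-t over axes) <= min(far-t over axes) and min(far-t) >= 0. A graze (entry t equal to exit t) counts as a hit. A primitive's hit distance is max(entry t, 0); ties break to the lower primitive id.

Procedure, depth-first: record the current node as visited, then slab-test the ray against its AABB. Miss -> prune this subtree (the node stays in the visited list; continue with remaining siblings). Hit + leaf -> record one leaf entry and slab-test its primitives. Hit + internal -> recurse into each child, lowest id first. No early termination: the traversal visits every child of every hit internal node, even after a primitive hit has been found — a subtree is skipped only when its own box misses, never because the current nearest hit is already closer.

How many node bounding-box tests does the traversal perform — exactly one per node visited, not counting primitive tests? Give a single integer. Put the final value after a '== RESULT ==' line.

Traverse from the root:
N0 x:[28,93/2] y:[51/2,47] z:[27,64] -> hit [28,93/2], descend [5, 6, 12, 16]
  N5 x:[34,43] y:[51/2,71/2] z:[30,56] -> hit [34,71/2], descend [3, 8, 15]
    N3 x:[34,71/2] y:[35,71/2] z:[30,36] -> hit [35,71/2] leaf, test {P0@t=35}
    N8 x:[71/2,77/2] y:[31,34] z:[32,37] -> miss, prune
    N15 x:[41,43] y:[51/2,57/2] z:[51,56] -> miss, prune
  N6 x:[30,81/2] y:[29,69/2] z:[53,60] -> miss, prune
  N12 x:[42,93/2] y:[38,41] z:[27,64] -> miss, prune
  N16 x:[28,79/2] y:[71/2,47] z:[48,59] -> miss, prune

Summary -> nodes [0, 5, 3, 8, 15, 6, 12, 16]; box-tests=8; leaf-entries=1; first=P0

== RESULT ==
8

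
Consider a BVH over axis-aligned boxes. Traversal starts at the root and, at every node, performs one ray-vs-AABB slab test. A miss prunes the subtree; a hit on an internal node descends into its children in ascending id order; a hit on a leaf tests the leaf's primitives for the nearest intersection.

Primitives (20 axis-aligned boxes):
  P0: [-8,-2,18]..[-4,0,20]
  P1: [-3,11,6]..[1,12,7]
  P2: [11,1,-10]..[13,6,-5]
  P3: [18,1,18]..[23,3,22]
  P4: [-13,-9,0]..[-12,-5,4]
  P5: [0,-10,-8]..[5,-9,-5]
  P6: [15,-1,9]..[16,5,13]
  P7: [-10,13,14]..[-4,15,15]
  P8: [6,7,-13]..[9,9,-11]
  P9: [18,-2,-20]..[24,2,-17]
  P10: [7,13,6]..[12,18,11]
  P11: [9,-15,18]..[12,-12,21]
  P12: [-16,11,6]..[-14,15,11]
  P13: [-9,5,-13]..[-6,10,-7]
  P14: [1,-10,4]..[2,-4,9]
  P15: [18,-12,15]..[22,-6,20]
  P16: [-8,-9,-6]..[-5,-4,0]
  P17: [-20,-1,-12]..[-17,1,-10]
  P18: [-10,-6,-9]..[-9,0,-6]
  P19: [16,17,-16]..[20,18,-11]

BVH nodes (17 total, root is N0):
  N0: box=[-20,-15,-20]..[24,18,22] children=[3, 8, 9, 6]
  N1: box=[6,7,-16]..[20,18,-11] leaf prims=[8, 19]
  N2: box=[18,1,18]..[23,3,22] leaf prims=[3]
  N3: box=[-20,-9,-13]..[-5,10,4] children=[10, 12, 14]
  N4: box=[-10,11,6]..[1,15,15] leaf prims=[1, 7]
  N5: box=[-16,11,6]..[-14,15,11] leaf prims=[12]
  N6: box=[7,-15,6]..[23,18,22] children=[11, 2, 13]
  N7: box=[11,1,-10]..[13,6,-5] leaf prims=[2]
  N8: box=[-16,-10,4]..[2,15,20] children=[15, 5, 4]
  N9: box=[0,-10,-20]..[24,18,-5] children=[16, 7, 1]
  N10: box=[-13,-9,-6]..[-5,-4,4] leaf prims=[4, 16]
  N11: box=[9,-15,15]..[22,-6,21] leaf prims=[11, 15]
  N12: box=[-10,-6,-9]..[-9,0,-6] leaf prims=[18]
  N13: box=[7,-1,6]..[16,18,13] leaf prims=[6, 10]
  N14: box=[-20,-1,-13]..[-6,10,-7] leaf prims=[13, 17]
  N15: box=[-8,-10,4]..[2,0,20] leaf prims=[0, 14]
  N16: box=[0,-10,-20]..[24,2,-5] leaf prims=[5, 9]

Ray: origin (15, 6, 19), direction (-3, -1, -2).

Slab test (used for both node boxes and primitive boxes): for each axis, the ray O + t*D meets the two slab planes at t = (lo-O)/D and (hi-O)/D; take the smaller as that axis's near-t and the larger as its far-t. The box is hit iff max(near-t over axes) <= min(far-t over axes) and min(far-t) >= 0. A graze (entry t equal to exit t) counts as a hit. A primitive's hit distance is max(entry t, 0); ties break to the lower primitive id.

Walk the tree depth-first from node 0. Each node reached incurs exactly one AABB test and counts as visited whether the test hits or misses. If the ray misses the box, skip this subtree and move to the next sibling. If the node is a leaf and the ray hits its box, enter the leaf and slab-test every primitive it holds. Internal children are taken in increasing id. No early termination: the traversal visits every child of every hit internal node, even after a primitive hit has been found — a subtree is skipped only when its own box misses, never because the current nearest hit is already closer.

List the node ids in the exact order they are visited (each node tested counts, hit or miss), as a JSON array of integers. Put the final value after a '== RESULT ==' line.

Trace the traversal:
N0 x:[-3,35/3] y:[-12,21] z:[-3/2,39/2] -> hit [-3/2,35/3], descend [3, 6, 8, 9]
  N3 x:[20/3,35/3] y:[-4,15] z:[15/2,16] -> hit [15/2,35/3], descend [10, 12, 14]
    N10 x:[20/3,28/3] y:[10,15] z:[15/2,25/2] -> miss, prune
    N12 x:[8,25/3] y:[6,12] z:[25/2,14] -> miss, prune
    N14 x:[7,35/3] y:[-4,7] z:[13,16] -> miss, prune
  N6 x:[-8/3,8/3] y:[-12,21] z:[-3/2,13/2] -> hit [-3/2,8/3], descend [2, 11, 13]
    N2 x:[-8/3,-1] y:[3,5] z:[-3/2,1/2] -> miss, prune
    N11 x:[-7/3,2] y:[12,21] z:[-1,2] -> miss, prune
    N13 x:[-1/3,8/3] y:[-12,7] z:[3,13/2] -> miss, prune
  N8 x:[13/3,31/3] y:[-9,16] z:[-1/2,15/2] -> hit [13/3,15/2], descend [4, 5, 15]
    N4 x:[14/3,25/3] y:[-9,-5] z:[2,13/2] -> miss, prune
    N5 x:[29/3,31/3] y:[-9,-5] z:[4,13/2] -> miss, prune
    N15 x:[13/3,23/3] y:[6,16] z:[-1/2,15/2] -> hit [6,15/2] leaf, test {P0(miss), P14(miss)}
  N9 x:[-3,5] y:[-12,16] z:[12,39/2] -> miss, prune

Visited [0, 3, 10, 12, 14, 6, 2, 11, 13, 8, 4, 5, 15, 9]. Tests: 14 box, 1 leaf. Nearest: miss.

== RESULT ==
[0, 3, 10, 12, 14, 6, 2, 11, 13, 8, 4, 5, 15, 9]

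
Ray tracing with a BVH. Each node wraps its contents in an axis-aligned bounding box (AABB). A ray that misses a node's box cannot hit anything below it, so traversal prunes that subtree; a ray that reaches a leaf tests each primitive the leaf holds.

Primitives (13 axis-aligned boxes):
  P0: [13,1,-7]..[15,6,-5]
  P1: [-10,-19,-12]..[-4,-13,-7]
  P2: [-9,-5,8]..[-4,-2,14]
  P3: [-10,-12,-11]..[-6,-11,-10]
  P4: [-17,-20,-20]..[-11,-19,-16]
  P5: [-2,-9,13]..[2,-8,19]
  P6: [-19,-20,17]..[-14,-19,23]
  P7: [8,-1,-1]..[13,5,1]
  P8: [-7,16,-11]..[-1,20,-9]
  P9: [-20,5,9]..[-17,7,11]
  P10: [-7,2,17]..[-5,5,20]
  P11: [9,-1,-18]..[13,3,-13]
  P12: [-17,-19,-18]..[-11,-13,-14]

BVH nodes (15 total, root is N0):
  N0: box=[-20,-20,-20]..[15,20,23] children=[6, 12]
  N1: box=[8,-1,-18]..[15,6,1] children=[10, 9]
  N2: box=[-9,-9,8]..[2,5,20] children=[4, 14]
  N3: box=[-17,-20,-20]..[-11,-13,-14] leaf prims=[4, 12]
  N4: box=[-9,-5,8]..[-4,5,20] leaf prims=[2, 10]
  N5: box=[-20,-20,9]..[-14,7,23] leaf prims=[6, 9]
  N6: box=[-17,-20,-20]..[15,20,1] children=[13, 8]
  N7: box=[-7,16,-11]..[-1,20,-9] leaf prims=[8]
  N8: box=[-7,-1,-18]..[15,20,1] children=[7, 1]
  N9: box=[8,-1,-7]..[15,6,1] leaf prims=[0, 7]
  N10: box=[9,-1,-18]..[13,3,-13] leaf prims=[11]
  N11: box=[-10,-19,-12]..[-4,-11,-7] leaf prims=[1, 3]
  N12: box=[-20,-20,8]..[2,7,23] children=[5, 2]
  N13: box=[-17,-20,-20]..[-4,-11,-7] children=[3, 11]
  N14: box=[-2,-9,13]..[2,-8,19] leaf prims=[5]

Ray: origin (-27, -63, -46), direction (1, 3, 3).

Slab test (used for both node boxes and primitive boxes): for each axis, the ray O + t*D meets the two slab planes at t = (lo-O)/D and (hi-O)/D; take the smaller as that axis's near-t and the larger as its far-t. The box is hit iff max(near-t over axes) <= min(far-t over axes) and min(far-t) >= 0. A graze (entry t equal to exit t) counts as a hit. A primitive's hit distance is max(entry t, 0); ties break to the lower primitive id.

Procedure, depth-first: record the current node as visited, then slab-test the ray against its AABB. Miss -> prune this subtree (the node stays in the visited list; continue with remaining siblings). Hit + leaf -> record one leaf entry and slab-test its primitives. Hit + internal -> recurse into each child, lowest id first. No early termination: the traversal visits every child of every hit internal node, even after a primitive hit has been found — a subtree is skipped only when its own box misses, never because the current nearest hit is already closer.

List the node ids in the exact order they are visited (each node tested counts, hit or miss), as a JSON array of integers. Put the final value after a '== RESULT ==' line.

Walk:
N0 x:[7,42] y:[43/3,83/3] z:[26/3,23] -> hit [43/3,23], descend [6, 12]
  N6 x:[10,42] y:[43/3,83/3] z:[26/3,47/3] -> hit [43/3,47/3], descend [8, 13]
    N8 x:[20,42] y:[62/3,83/3] z:[28/3,47/3] -> miss, prune
    N13 x:[10,23] y:[43/3,52/3] z:[26/3,13] -> miss, prune
  N12 x:[7,29] y:[43/3,70/3] z:[18,23] -> hit [18,23], descend [2, 5]
    N2 x:[18,29] y:[18,68/3] z:[18,22] -> hit [18,22], descend [4, 14]
      N4 x:[18,23] y:[58/3,68/3] z:[18,22] -> hit [58/3,22] leaf, test {P2@t=58/3, P10@t=65/3}
      N14 x:[25,29] y:[18,55/3] z:[59/3,65/3] -> miss, prune
    N5 x:[7,13] y:[43/3,70/3] z:[55/3,23] -> miss, prune

Visited [0, 6, 8, 13, 12, 2, 4, 14, 5]. Tests: 9 box, 1 leaf. Nearest: P2.

== RESULT ==
[0, 6, 8, 13, 12, 2, 4, 14, 5]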